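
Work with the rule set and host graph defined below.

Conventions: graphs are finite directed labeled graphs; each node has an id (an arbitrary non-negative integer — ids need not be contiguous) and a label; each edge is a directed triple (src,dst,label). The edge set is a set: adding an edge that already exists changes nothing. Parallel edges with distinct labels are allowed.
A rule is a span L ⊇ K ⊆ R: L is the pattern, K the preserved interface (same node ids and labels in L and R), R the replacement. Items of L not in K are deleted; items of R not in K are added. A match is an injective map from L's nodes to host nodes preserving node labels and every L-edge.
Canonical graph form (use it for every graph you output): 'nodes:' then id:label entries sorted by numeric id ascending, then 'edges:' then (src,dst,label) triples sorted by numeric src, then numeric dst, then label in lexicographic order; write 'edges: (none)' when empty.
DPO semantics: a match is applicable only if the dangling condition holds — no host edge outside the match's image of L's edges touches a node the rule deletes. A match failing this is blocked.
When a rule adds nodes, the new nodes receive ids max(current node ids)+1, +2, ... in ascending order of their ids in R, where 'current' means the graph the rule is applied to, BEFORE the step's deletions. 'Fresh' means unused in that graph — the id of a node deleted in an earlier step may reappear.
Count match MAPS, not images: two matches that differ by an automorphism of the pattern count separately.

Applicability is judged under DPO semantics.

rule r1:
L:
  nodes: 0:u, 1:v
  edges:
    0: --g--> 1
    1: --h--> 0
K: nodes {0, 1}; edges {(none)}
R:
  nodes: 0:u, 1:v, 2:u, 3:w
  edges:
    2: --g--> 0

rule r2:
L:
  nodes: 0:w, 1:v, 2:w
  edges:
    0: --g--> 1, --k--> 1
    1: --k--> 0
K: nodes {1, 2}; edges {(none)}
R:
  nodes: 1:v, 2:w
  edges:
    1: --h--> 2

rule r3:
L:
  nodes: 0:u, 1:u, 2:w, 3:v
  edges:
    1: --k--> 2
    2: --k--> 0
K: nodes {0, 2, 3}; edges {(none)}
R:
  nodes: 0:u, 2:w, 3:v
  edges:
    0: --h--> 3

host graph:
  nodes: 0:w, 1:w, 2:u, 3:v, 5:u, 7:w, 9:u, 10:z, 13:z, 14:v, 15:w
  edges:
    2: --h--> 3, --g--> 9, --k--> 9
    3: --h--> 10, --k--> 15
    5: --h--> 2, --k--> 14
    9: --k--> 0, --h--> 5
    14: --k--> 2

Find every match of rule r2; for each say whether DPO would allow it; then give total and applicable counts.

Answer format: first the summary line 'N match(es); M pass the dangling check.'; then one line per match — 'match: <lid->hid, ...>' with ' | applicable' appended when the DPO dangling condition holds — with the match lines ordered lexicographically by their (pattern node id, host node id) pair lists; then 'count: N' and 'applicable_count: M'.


0 match(es); 0 pass the dangling check.
count: 0
applicable_count: 0


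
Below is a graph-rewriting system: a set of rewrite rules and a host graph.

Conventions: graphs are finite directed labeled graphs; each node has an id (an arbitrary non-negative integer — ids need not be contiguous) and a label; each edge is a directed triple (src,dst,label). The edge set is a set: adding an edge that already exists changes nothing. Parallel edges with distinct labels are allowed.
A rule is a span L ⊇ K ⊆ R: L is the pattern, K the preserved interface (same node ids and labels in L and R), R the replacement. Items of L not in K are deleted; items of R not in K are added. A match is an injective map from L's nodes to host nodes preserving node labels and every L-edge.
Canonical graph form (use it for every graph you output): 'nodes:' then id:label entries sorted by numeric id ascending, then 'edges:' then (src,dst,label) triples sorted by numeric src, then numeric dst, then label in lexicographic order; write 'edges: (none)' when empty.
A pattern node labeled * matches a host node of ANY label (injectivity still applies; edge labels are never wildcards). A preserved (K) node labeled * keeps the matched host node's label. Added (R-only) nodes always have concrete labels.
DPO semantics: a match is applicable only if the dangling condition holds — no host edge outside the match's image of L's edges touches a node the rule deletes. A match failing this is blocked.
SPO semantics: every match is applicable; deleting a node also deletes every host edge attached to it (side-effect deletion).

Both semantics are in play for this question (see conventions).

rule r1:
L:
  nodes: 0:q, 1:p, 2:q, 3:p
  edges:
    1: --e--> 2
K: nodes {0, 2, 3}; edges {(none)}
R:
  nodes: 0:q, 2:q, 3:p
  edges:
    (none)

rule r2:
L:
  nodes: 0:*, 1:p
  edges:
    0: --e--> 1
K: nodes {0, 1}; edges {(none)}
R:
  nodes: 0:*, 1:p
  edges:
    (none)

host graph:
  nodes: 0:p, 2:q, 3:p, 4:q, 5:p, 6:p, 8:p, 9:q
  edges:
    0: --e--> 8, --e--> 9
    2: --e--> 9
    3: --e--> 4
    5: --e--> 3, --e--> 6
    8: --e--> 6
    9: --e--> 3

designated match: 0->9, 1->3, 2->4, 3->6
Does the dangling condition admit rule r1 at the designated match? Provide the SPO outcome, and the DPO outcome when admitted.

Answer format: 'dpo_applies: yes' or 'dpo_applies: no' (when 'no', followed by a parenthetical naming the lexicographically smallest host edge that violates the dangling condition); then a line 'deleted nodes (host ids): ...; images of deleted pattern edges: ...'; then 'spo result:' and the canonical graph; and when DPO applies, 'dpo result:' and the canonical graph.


dpo_applies: no
(the rule deletes node 3, which keeps host edge (5,3,e) outside the match image — the dangling condition fails, DPO blocks; SPO proceeds and side-deletes such edges)
deleted nodes (host ids): 3; images of deleted pattern edges: (3,4,e)
spo result:
nodes: 0:p, 2:q, 4:q, 5:p, 6:p, 8:p, 9:q
edges: (0,8,e); (0,9,e); (2,9,e); (5,6,e); (8,6,e)


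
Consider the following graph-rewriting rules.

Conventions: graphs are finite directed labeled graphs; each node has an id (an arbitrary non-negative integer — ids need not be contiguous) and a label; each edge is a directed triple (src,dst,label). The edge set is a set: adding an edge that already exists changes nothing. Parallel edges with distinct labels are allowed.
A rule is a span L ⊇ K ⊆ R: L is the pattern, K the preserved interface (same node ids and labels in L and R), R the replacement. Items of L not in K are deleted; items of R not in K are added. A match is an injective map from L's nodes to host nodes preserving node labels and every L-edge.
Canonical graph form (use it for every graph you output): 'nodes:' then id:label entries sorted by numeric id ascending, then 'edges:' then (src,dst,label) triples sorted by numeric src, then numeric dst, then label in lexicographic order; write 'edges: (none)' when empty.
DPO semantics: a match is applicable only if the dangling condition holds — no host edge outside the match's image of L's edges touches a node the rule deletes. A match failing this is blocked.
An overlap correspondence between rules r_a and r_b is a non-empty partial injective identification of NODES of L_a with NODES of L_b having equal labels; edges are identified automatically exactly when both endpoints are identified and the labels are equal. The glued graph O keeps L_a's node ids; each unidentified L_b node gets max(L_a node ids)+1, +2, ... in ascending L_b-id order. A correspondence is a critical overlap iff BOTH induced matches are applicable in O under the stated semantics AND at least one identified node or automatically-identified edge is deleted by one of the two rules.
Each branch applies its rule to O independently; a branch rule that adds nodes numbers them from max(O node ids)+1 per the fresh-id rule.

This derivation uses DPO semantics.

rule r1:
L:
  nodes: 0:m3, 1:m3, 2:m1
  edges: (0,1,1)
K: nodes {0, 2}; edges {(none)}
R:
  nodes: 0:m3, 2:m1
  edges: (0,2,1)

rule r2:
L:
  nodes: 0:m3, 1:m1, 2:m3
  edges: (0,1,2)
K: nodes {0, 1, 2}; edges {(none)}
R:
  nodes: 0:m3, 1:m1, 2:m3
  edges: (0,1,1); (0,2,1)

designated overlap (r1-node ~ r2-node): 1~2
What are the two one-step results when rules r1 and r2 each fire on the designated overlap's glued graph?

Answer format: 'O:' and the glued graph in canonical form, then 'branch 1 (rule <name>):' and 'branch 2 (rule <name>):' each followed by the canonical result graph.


O:
nodes: 0:m3, 1:m3, 2:m1, 3:m3, 4:m1
edges: (0,1,1); (3,4,2)
branch 1 (rule r1):
nodes: 0:m3, 2:m1, 3:m3, 4:m1
edges: (0,2,1); (3,4,2)
branch 2 (rule r2):
nodes: 0:m3, 1:m3, 2:m1, 3:m3, 4:m1
edges: (0,1,1); (3,1,1); (3,4,1)


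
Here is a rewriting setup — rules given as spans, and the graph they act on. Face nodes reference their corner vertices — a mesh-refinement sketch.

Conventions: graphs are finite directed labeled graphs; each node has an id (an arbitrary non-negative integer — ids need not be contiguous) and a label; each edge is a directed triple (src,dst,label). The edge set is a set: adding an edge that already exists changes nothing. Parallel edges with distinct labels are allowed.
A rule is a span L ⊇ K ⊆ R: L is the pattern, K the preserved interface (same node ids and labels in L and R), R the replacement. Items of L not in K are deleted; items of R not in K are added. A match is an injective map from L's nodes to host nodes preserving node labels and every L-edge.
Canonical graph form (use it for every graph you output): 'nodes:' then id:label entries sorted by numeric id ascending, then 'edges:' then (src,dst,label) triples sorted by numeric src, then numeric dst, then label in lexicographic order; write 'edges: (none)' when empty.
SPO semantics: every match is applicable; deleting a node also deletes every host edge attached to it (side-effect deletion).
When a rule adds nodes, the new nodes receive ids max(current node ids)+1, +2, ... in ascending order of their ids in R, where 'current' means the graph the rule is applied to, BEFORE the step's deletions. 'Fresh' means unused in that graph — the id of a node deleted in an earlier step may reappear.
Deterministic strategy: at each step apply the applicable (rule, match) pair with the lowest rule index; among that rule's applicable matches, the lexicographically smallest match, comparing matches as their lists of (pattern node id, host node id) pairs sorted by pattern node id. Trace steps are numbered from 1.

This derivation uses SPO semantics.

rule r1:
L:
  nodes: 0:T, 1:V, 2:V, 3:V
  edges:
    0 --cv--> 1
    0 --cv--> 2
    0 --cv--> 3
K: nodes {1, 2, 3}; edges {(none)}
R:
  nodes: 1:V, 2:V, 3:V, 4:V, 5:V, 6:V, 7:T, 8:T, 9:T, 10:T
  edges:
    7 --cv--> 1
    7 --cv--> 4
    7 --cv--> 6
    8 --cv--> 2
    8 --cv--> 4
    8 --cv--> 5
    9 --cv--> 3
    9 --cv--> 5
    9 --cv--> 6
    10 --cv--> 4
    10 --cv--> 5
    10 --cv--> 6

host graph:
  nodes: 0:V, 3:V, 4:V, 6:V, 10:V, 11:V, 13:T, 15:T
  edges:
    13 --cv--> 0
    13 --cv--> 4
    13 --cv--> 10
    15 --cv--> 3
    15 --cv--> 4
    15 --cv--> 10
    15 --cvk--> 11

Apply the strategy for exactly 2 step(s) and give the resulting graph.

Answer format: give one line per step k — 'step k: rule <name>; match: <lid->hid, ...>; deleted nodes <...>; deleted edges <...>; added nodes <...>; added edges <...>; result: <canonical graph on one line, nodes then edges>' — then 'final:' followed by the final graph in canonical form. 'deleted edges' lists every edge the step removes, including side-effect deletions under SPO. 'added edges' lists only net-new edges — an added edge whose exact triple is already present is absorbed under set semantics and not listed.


step 1: rule r1; match: 0->13, 1->0, 2->4, 3->10; deleted nodes 13; deleted edges (13,0,cv); (13,4,cv); (13,10,cv); added nodes 16, 17, 18, 19, 20, 21, 22; added edges (19,0,cv); (19,16,cv); (19,18,cv); (20,4,cv); (20,16,cv); (20,17,cv); (21,10,cv); (21,17,cv); (21,18,cv); (22,16,cv); (22,17,cv); (22,18,cv); result: nodes: 0:V, 3:V, 4:V, 6:V, 10:V, 11:V, 15:T, 16:V, 17:V, 18:V, 19:T, 20:T, 21:T, 22:T edges: (15,3,cv); (15,4,cv); (15,10,cv); (15,11,cvk); (19,0,cv); (19,16,cv); (19,18,cv); (20,4,cv); (20,16,cv); (20,17,cv); (21,10,cv); (21,17,cv); (21,18,cv); (22,16,cv); (22,17,cv); (22,18,cv)
step 2: rule r1; match: 0->15, 1->3, 2->4, 3->10; deleted nodes 15; deleted edges (15,3,cv); (15,4,cv); (15,10,cv); (15,11,cvk); added nodes 23, 24, 25, 26, 27, 28, 29; added edges (26,3,cv); (26,23,cv); (26,25,cv); (27,4,cv); (27,23,cv); (27,24,cv); (28,10,cv); (28,24,cv); (28,25,cv); (29,23,cv); (29,24,cv); (29,25,cv); result: nodes: 0:V, 3:V, 4:V, 6:V, 10:V, 11:V, 16:V, 17:V, 18:V, 19:T, 20:T, 21:T, 22:T, 23:V, 24:V, 25:V, 26:T, 27:T, 28:T, 29:T edges: (19,0,cv); (19,16,cv); (19,18,cv); (20,4,cv); (20,16,cv); (20,17,cv); (21,10,cv); (21,17,cv); (21,18,cv); (22,16,cv); (22,17,cv); (22,18,cv); (26,3,cv); (26,23,cv); (26,25,cv); (27,4,cv); (27,23,cv); (27,24,cv); (28,10,cv); (28,24,cv); (28,25,cv); (29,23,cv); (29,24,cv); (29,25,cv)
final:
nodes: 0:V, 3:V, 4:V, 6:V, 10:V, 11:V, 16:V, 17:V, 18:V, 19:T, 20:T, 21:T, 22:T, 23:V, 24:V, 25:V, 26:T, 27:T, 28:T, 29:T
edges: (19,0,cv); (19,16,cv); (19,18,cv); (20,4,cv); (20,16,cv); (20,17,cv); (21,10,cv); (21,17,cv); (21,18,cv); (22,16,cv); (22,17,cv); (22,18,cv); (26,3,cv); (26,23,cv); (26,25,cv); (27,4,cv); (27,23,cv); (27,24,cv); (28,10,cv); (28,24,cv); (28,25,cv); (29,23,cv); (29,24,cv); (29,25,cv)


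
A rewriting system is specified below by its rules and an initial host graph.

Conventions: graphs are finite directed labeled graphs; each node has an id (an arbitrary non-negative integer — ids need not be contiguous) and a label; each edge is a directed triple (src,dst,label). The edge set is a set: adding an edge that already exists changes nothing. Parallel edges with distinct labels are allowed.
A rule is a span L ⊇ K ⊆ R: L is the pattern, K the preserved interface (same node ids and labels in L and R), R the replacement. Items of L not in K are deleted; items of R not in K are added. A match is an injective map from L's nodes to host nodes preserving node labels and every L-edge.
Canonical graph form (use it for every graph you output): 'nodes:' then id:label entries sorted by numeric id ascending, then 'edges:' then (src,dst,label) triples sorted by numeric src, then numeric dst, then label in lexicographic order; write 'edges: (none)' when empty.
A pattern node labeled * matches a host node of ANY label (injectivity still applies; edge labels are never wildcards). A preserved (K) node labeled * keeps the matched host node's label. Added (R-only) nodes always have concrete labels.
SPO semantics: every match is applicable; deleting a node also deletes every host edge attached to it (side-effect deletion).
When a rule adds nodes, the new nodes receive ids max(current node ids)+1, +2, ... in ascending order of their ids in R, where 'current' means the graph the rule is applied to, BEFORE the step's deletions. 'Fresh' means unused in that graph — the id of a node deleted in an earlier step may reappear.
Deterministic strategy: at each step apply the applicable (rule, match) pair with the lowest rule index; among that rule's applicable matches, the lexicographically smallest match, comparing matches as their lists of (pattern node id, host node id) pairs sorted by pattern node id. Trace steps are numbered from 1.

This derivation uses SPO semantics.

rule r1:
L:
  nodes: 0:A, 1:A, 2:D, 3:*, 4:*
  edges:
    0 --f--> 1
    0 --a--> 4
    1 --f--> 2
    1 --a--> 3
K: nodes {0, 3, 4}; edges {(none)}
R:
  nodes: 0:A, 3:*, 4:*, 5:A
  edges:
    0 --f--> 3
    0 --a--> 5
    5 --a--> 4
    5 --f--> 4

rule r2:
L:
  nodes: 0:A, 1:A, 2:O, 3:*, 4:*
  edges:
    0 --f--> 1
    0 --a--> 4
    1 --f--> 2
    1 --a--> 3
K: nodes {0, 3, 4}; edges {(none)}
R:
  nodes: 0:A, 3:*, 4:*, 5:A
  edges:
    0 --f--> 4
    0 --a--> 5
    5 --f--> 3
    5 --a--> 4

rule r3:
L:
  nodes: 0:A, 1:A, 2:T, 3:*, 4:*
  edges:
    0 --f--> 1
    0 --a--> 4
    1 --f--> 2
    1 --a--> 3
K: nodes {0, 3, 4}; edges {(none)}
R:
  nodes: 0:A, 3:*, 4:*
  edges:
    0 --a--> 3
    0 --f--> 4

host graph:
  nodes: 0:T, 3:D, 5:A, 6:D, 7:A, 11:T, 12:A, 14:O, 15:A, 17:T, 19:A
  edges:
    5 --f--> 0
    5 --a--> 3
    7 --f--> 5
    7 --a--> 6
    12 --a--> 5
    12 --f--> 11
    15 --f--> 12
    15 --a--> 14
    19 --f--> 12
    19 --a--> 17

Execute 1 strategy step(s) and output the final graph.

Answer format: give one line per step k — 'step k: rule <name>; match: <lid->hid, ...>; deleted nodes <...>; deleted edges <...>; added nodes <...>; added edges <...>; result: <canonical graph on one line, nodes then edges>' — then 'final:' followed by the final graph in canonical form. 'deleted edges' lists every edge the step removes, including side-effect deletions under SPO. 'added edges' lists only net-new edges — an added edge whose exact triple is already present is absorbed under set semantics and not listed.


step 1: rule r3; match: 0->7, 1->5, 2->0, 3->3, 4->6; deleted nodes 0, 5; deleted edges (5,0,f); (5,3,a); (7,5,f); (7,6,a); (12,5,a); added nodes (none); added edges (7,3,a); (7,6,f); result: nodes: 3:D, 6:D, 7:A, 11:T, 12:A, 14:O, 15:A, 17:T, 19:A edges: (7,3,a); (7,6,f); (12,11,f); (15,12,f); (15,14,a); (19,12,f); (19,17,a)
final:
nodes: 3:D, 6:D, 7:A, 11:T, 12:A, 14:O, 15:A, 17:T, 19:A
edges: (7,3,a); (7,6,f); (12,11,f); (15,12,f); (15,14,a); (19,12,f); (19,17,a)


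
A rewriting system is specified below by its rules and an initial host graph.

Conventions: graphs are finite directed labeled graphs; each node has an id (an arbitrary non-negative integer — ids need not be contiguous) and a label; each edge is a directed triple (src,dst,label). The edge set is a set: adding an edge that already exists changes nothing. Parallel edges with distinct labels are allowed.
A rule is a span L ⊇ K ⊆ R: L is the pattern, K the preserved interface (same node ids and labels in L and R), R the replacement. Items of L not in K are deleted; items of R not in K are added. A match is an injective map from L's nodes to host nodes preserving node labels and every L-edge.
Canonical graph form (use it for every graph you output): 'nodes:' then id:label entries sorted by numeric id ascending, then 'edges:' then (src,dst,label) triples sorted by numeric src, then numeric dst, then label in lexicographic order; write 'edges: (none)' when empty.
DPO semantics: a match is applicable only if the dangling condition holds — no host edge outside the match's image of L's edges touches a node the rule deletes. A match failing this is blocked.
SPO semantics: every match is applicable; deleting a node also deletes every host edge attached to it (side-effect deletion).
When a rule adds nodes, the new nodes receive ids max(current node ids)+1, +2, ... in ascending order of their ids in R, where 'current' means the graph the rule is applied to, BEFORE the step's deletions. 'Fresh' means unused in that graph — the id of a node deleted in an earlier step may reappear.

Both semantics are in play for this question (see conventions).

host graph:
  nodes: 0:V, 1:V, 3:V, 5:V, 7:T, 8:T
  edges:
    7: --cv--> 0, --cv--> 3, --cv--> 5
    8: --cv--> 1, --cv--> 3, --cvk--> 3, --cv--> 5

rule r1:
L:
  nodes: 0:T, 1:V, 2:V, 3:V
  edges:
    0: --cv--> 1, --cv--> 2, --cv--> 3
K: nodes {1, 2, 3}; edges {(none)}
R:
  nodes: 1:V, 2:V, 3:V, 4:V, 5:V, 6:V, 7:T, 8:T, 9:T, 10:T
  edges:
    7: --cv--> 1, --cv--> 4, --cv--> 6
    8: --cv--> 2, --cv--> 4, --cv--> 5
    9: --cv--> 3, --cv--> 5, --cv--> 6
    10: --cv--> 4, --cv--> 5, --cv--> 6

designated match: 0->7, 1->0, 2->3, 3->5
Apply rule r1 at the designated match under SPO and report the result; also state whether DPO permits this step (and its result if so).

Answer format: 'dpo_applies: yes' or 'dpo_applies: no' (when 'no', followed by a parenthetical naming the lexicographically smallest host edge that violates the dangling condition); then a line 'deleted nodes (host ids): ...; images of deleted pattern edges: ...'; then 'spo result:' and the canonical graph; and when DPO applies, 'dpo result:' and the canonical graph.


dpo_applies: yes
deleted nodes (host ids): 7; images of deleted pattern edges: (7,0,cv); (7,3,cv); (7,5,cv)
spo result:
nodes: 0:V, 1:V, 3:V, 5:V, 8:T, 9:V, 10:V, 11:V, 12:T, 13:T, 14:T, 15:T
edges: (8,1,cv); (8,3,cv); (8,3,cvk); (8,5,cv); (12,0,cv); (12,9,cv); (12,11,cv); (13,3,cv); (13,9,cv); (13,10,cv); (14,5,cv); (14,10,cv); (14,11,cv); (15,9,cv); (15,10,cv); (15,11,cv)
dpo result:
nodes: 0:V, 1:V, 3:V, 5:V, 8:T, 9:V, 10:V, 11:V, 12:T, 13:T, 14:T, 15:T
edges: (8,1,cv); (8,3,cv); (8,3,cvk); (8,5,cv); (12,0,cv); (12,9,cv); (12,11,cv); (13,3,cv); (13,9,cv); (13,10,cv); (14,5,cv); (14,10,cv); (14,11,cv); (15,9,cv); (15,10,cv); (15,11,cv)


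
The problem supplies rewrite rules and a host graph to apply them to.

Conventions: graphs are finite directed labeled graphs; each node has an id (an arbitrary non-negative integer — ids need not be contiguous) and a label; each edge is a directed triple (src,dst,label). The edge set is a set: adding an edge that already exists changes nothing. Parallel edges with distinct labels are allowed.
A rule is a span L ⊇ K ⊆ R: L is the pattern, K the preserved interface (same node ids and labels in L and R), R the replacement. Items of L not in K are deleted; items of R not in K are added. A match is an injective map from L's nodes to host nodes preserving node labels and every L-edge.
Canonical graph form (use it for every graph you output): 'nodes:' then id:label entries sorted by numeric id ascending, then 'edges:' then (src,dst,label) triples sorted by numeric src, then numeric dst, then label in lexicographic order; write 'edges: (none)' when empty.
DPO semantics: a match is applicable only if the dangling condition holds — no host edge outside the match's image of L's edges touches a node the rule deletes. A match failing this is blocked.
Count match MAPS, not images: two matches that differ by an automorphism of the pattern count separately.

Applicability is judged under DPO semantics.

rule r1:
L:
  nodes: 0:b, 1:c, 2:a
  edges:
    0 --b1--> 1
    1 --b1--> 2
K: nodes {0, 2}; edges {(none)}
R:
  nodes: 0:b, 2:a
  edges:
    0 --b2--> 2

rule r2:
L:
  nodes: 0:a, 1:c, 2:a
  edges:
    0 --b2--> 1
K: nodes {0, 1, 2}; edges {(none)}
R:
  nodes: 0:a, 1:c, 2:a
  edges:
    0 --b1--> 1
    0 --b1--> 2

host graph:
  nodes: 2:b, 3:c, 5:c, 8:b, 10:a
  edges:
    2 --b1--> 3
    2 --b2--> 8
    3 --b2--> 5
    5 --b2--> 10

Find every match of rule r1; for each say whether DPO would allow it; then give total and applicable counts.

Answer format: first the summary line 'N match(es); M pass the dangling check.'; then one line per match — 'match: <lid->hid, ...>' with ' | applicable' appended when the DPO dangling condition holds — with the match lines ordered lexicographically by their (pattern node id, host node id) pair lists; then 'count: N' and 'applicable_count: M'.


0 match(es); 0 pass the dangling check.
count: 0
applicable_count: 0


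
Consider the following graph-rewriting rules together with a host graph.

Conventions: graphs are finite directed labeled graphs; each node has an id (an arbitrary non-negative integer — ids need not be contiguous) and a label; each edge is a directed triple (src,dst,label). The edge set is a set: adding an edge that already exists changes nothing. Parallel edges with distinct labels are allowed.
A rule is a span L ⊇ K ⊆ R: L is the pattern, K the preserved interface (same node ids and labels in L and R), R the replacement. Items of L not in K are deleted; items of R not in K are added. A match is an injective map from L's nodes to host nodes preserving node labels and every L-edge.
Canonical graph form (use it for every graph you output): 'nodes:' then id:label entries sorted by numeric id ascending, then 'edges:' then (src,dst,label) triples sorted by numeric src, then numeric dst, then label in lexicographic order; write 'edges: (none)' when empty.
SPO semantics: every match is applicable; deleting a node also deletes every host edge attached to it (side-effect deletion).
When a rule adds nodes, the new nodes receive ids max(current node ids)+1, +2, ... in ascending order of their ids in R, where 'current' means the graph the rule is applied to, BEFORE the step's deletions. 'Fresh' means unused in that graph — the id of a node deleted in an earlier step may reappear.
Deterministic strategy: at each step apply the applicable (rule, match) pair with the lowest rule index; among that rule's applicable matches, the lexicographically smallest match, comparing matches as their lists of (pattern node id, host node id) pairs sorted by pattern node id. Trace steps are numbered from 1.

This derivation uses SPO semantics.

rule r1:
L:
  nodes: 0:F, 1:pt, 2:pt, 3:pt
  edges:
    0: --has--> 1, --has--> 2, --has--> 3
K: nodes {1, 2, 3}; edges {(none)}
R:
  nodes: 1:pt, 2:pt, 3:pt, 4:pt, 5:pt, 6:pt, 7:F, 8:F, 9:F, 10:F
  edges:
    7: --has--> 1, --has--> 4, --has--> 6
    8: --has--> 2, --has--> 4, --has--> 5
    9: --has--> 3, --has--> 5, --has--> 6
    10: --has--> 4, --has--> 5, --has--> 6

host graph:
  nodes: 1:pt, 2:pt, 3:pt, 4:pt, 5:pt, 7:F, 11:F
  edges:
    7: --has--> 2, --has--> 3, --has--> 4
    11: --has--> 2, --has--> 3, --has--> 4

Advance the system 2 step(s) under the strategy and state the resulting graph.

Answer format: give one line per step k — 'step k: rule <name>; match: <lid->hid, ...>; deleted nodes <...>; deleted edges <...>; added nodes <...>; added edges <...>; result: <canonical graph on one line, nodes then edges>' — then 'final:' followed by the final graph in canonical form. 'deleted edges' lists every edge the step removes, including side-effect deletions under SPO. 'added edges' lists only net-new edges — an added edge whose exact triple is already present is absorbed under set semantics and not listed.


step 1: rule r1; match: 0->7, 1->2, 2->3, 3->4; deleted nodes 7; deleted edges (7,2,has); (7,3,has); (7,4,has); added nodes 12, 13, 14, 15, 16, 17, 18; added edges (15,2,has); (15,12,has); (15,14,has); (16,3,has); (16,12,has); (16,13,has); (17,4,has); (17,13,has); (17,14,has); (18,12,has); (18,13,has); (18,14,has); result: nodes: 1:pt, 2:pt, 3:pt, 4:pt, 5:pt, 11:F, 12:pt, 13:pt, 14:pt, 15:F, 16:F, 17:F, 18:F edges: (11,2,has); (11,3,has); (11,4,has); (15,2,has); (15,12,has); (15,14,has); (16,3,has); (16,12,has); (16,13,has); (17,4,has); (17,13,has); (17,14,has); (18,12,has); (18,13,has); (18,14,has)
step 2: rule r1; match: 0->11, 1->2, 2->3, 3->4; deleted nodes 11; deleted edges (11,2,has); (11,3,has); (11,4,has); added nodes 19, 20, 21, 22, 23, 24, 25; added edges (22,2,has); (22,19,has); (22,21,has); (23,3,has); (23,19,has); (23,20,has); (24,4,has); (24,20,has); (24,21,has); (25,19,has); (25,20,has); (25,21,has); result: nodes: 1:pt, 2:pt, 3:pt, 4:pt, 5:pt, 12:pt, 13:pt, 14:pt, 15:F, 16:F, 17:F, 18:F, 19:pt, 20:pt, 21:pt, 22:F, 23:F, 24:F, 25:F edges: (15,2,has); (15,12,has); (15,14,has); (16,3,has); (16,12,has); (16,13,has); (17,4,has); (17,13,has); (17,14,has); (18,12,has); (18,13,has); (18,14,has); (22,2,has); (22,19,has); (22,21,has); (23,3,has); (23,19,has); (23,20,has); (24,4,has); (24,20,has); (24,21,has); (25,19,has); (25,20,has); (25,21,has)
final:
nodes: 1:pt, 2:pt, 3:pt, 4:pt, 5:pt, 12:pt, 13:pt, 14:pt, 15:F, 16:F, 17:F, 18:F, 19:pt, 20:pt, 21:pt, 22:F, 23:F, 24:F, 25:F
edges: (15,2,has); (15,12,has); (15,14,has); (16,3,has); (16,12,has); (16,13,has); (17,4,has); (17,13,has); (17,14,has); (18,12,has); (18,13,has); (18,14,has); (22,2,has); (22,19,has); (22,21,has); (23,3,has); (23,19,has); (23,20,has); (24,4,has); (24,20,has); (24,21,has); (25,19,has); (25,20,has); (25,21,has)


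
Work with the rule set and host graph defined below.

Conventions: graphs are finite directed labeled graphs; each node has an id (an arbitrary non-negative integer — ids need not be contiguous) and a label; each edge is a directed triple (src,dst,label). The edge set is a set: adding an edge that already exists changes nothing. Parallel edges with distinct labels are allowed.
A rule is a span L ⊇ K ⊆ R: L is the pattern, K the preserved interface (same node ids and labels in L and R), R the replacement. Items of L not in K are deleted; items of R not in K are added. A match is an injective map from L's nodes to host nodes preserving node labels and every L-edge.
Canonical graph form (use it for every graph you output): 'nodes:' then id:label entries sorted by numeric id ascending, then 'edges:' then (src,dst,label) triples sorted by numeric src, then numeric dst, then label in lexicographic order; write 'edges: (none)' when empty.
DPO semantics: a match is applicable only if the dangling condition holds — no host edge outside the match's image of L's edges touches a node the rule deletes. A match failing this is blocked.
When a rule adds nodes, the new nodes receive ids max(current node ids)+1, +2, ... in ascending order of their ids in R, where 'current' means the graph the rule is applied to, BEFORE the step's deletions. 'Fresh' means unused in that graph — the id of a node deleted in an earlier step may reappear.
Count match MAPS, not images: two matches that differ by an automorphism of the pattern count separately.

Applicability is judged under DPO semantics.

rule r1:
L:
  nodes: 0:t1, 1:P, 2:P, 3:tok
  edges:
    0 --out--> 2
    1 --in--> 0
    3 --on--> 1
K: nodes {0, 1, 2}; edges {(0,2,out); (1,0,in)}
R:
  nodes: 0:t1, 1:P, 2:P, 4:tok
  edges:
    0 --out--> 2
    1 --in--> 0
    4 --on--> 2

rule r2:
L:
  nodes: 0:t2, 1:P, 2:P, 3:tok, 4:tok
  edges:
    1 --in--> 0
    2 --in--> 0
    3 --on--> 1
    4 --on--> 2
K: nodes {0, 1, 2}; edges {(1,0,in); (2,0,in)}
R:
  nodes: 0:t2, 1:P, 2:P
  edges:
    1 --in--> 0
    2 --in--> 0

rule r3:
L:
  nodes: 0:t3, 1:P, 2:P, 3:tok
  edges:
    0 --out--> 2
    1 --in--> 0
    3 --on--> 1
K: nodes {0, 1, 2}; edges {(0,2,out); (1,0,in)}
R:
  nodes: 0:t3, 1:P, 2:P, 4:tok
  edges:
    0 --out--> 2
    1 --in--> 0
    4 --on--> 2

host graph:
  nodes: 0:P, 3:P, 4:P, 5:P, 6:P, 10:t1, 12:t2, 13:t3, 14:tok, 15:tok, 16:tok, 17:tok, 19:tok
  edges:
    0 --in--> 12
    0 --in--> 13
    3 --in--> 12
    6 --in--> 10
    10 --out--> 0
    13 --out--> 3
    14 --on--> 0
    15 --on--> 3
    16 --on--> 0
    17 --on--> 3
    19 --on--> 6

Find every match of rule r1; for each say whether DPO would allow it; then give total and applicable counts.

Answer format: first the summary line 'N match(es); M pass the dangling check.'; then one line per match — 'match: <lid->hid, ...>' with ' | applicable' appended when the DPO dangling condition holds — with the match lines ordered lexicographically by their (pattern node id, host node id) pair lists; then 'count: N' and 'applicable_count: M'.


1 match(es); 1 pass the dangling check.
match: 0->10, 1->6, 2->0, 3->19 | applicable
count: 1
applicable_count: 1


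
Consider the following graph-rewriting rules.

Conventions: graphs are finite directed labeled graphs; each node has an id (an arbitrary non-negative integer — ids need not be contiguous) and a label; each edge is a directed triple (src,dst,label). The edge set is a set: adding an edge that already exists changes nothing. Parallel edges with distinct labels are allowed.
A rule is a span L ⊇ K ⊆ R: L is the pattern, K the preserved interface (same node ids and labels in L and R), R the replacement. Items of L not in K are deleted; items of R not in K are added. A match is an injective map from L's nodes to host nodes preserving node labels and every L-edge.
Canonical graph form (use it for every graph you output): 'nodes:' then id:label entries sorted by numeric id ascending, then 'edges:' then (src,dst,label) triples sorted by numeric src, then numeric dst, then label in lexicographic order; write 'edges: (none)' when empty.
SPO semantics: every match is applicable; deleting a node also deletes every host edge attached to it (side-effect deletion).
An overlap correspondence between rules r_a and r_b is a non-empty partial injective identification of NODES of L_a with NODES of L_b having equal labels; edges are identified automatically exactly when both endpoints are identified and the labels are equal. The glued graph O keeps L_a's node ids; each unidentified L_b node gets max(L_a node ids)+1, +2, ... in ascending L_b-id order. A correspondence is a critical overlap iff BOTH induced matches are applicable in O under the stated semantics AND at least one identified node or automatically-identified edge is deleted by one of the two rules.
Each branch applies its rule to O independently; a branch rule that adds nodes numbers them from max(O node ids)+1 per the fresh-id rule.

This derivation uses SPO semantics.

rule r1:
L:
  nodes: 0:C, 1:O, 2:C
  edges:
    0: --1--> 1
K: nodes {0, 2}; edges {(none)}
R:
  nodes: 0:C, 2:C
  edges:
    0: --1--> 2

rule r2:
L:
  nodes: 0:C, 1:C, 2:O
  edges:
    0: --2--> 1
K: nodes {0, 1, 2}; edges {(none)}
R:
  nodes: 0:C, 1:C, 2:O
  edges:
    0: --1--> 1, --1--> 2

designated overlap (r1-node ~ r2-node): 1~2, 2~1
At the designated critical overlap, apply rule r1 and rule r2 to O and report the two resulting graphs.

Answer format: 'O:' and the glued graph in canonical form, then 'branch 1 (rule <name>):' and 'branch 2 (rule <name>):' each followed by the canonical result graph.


O:
nodes: 0:C, 1:O, 2:C, 3:C
edges: (0,1,1); (3,2,2)
branch 1 (rule r1):
nodes: 0:C, 2:C, 3:C
edges: (0,2,1); (3,2,2)
branch 2 (rule r2):
nodes: 0:C, 1:O, 2:C, 3:C
edges: (0,1,1); (3,1,1); (3,2,1)


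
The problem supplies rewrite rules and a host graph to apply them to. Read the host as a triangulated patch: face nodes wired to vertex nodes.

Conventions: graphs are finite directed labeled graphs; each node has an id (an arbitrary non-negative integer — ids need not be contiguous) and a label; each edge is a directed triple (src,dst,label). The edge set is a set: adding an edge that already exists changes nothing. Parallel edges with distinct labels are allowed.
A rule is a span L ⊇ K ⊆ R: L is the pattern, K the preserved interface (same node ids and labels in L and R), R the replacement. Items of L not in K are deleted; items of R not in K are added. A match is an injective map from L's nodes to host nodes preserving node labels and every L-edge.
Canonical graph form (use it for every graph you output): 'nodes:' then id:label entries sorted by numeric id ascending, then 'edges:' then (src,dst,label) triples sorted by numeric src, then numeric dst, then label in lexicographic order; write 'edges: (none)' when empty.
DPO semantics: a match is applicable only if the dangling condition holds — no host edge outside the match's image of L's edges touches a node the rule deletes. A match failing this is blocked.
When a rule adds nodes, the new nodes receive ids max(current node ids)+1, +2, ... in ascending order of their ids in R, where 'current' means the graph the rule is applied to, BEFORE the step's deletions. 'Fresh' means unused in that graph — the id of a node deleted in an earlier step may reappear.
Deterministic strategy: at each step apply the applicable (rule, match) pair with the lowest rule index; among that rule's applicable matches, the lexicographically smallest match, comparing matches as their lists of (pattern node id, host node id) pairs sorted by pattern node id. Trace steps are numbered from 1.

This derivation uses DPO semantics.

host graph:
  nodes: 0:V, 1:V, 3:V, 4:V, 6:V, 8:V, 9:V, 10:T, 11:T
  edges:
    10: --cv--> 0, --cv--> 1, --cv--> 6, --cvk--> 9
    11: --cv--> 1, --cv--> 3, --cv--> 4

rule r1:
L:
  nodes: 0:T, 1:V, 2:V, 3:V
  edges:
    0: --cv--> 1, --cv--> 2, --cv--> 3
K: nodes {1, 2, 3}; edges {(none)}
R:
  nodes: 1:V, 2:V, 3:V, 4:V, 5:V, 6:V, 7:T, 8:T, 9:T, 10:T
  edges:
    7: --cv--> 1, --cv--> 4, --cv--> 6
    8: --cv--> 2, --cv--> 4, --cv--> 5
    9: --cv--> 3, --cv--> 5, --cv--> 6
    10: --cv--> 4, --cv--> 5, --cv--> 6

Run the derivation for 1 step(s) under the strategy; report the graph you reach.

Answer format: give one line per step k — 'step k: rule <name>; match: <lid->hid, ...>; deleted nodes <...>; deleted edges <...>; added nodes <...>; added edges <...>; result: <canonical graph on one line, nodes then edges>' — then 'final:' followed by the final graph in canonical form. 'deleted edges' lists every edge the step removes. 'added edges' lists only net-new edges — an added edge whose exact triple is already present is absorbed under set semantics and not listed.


step 1: rule r1; match: 0->11, 1->1, 2->3, 3->4; deleted nodes 11; deleted edges (11,1,cv); (11,3,cv); (11,4,cv); added nodes 12, 13, 14, 15, 16, 17, 18; added edges (15,1,cv); (15,12,cv); (15,14,cv); (16,3,cv); (16,12,cv); (16,13,cv); (17,4,cv); (17,13,cv); (17,14,cv); (18,12,cv); (18,13,cv); (18,14,cv); result: nodes: 0:V, 1:V, 3:V, 4:V, 6:V, 8:V, 9:V, 10:T, 12:V, 13:V, 14:V, 15:T, 16:T, 17:T, 18:T edges: (10,0,cv); (10,1,cv); (10,6,cv); (10,9,cvk); (15,1,cv); (15,12,cv); (15,14,cv); (16,3,cv); (16,12,cv); (16,13,cv); (17,4,cv); (17,13,cv); (17,14,cv); (18,12,cv); (18,13,cv); (18,14,cv)
final:
nodes: 0:V, 1:V, 3:V, 4:V, 6:V, 8:V, 9:V, 10:T, 12:V, 13:V, 14:V, 15:T, 16:T, 17:T, 18:T
edges: (10,0,cv); (10,1,cv); (10,6,cv); (10,9,cvk); (15,1,cv); (15,12,cv); (15,14,cv); (16,3,cv); (16,12,cv); (16,13,cv); (17,4,cv); (17,13,cv); (17,14,cv); (18,12,cv); (18,13,cv); (18,14,cv)


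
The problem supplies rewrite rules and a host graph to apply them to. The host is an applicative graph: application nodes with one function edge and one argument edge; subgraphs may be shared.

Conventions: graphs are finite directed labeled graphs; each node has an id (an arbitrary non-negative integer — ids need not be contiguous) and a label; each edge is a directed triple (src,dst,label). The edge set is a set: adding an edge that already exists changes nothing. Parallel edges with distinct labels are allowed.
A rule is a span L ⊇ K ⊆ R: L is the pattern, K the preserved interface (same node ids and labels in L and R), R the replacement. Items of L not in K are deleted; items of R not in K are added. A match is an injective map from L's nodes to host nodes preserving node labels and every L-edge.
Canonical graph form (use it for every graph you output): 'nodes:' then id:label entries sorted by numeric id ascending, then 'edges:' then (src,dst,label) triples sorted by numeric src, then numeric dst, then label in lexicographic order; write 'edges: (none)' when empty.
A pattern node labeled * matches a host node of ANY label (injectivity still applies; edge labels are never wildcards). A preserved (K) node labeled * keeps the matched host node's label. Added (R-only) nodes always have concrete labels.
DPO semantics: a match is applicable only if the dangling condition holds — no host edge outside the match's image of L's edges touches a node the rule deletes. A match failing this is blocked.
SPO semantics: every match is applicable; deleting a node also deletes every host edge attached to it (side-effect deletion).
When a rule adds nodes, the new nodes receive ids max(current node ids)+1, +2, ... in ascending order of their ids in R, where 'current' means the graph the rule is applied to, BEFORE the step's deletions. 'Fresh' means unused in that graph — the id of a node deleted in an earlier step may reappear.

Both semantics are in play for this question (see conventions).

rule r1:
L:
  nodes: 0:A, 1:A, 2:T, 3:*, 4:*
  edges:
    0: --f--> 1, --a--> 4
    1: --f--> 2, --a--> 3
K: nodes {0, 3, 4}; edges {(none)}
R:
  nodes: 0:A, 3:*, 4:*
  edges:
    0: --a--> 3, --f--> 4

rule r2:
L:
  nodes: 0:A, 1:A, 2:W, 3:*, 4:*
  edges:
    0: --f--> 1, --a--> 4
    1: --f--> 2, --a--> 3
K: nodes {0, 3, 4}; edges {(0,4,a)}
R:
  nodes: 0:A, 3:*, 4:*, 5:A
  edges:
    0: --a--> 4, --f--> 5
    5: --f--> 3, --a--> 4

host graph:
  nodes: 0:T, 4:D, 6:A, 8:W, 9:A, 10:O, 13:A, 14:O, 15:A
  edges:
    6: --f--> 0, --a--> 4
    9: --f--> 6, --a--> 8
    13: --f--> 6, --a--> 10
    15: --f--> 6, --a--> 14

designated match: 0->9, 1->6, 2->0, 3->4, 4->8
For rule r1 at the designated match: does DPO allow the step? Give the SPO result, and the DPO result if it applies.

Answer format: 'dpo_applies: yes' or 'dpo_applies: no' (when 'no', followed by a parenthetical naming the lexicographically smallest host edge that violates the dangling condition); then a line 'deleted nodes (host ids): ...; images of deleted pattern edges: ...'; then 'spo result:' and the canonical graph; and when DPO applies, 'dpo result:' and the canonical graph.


dpo_applies: no
(the rule deletes node 6, which keeps host edge (13,6,f) outside the match image — the dangling condition fails, DPO blocks; SPO proceeds and side-deletes such edges)
deleted nodes (host ids): 0, 6; images of deleted pattern edges: (6,0,f); (6,4,a); (9,6,f); (9,8,a)
spo result:
nodes: 4:D, 8:W, 9:A, 10:O, 13:A, 14:O, 15:A
edges: (9,4,a); (9,8,f); (13,10,a); (15,14,a)
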